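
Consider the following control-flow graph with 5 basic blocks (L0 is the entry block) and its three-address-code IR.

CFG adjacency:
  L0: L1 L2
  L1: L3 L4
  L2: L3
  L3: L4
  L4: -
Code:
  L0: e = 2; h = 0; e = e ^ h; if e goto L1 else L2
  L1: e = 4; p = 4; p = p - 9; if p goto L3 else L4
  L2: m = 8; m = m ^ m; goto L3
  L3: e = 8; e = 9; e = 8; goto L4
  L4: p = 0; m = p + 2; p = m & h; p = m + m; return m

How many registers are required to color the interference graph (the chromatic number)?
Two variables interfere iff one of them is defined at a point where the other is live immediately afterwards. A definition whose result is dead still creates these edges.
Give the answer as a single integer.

Answer: 3

Derivation:
Block summaries:
  L0: {e,h} / ∅
  L1: {e,p} / ∅
  L2: {m} / ∅
  L3: {e} / ∅
  L4: {m,p} / {h}

Liveness:
  live L0: ∅→{h}
  live L1: {h}→{h}
  live L2: {h}→{h}
  live L3: {h}→{h}
  live L4: {h}→∅

Interference:
  e↔{h}
  h↔{e,m,p}
  m↔{h,p}
  p↔{h,m}

Registers:
  {h,m,p} pairwise interfere (3-clique) ⇒ χ ≥ 3
  assign e→c1 h→c0 m→c1 p→c2 — no edge inside a register ⇒ χ ≤ 3
  χ = 3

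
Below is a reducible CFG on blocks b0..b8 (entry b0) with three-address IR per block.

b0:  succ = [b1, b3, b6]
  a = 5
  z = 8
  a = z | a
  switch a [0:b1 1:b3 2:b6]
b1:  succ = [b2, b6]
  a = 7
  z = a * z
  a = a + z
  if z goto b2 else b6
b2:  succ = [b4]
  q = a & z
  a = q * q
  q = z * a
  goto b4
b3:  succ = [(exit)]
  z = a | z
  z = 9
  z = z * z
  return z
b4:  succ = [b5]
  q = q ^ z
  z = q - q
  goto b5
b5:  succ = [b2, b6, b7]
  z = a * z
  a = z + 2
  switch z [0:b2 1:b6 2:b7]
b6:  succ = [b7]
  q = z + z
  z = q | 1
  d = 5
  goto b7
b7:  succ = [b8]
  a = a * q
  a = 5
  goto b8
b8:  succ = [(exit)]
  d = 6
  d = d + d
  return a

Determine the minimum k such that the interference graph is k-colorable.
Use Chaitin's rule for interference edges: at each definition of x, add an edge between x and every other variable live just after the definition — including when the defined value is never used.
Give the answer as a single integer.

Answer: 3

Analysis:
Per-block:
  b0 def {a,z} use ∅
  b1 def {a,z} use {z}
  b2 def {a,q} use {a,z}
  b3 def {z} use {a,z}
  b4 def {q,z} use {q,z}
  b5 def {a,z} use {a,z}
  b6 def {d,q,z} use {z}
  b7 def {a} use {a,q}
  b8 def {d} use {a}

Backward fixpoint:
  b0: in=∅ out={a,z}
  b1: in={z} out={a,z}
  b2: in={a,z} out={a,q,z}
  b3: in={a,z} out=∅
  b4: in={a,q,z} out={a,q,z}
  b5: in={a,q,z} out={a,q,z}
  b6: in={a,z} out={a,q}
  b7: in={a,q} out={a}
  b8: in={a} out=∅

Interference:
  a↔{d,q,z}
  d↔{a,q}
  q↔{a,d,z}
  z↔{a,q}

Chromatic number:
  lower bound: {a,d,q} mutually conflict ⇒ χ ≥ 3
  assign a→c0 d→c2 q→c1 z→c2 — no edge inside a register ⇒ χ ≤ 3
  χ = 3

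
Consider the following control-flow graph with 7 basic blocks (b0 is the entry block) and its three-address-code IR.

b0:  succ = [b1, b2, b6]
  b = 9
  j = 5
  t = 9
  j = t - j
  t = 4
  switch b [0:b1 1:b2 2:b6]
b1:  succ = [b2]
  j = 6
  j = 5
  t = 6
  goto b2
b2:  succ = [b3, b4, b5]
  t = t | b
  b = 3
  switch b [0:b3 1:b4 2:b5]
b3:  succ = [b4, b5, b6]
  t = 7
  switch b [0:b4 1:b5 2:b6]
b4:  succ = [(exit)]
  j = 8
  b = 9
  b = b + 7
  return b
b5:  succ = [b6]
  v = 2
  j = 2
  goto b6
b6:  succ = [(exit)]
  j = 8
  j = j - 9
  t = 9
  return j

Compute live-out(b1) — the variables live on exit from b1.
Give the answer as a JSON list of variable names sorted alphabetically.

Answer: ["b", "t"]

Derivation:
Per-block:
  b0: def={b,j,t} ue=∅
  b1: def={j,t} ue=∅
  b2: def={b,t} ue={b,t}
  b3: def={t} ue={b}
  b4: def={b,j} ue=∅
  b5: def={j,v} ue=∅
  b6: def={j,t} ue=∅

Backward fixpoint:
  b0 li=∅ lo={b,t}
  b1 li={b} lo={b,t}
  b2 li={b,t} lo={b}
  b3 li={b} lo=∅
  b4 li=∅ lo=∅
  b5 li=∅ lo=∅
  b6 li=∅ lo=∅

live-out(b1) = ["b", "t"]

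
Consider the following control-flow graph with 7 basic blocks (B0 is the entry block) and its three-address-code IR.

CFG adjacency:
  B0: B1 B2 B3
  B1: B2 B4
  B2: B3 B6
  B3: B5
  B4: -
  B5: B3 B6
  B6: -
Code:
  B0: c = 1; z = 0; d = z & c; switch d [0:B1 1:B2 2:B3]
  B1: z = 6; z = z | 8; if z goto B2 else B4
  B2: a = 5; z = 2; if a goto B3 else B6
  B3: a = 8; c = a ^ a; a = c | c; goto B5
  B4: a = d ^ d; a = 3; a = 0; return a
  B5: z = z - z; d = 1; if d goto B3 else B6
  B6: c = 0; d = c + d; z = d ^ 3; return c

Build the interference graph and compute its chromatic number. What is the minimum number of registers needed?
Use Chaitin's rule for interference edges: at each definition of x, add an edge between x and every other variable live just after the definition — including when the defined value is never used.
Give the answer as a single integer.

def/use:
  B0: def={c,d,z} ue=∅
  B1: def={z} ue=∅
  B2: def={a,z} ue=∅
  B3: def={a,c} ue=∅
  B4: def={a} ue={d}
  B5: def={d,z} ue={z}
  B6: def={c,d,z} ue={d}

Live sets:
  live B0: ∅→{d,z}
  live B1: {d}→{d}
  live B2: {d}→{d,z}
  live B3: {z}→{z}
  live B4: {d}→∅
  live B5: {z}→{d,z}
  live B6: {d}→∅

Conflict graph:
  a — {d,z}
  c — {d,z}
  d — {a,c,z}
  z — {a,c,d}

Chromatic number:
  lower bound: {a,d,z} mutually conflict ⇒ χ ≥ 3
  3-colouring: R0={d}  R1={z}  R2={a,c}
  χ = 3

Answer: 3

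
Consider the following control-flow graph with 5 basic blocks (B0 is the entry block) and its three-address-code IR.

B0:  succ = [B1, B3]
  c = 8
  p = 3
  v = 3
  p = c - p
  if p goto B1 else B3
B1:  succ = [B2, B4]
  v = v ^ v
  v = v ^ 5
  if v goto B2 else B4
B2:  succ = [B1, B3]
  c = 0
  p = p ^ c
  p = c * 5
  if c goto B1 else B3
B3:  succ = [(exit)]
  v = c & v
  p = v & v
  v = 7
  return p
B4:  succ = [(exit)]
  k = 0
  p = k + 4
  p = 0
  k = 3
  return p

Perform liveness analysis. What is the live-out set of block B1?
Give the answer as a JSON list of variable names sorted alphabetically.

Answer: ["p", "v"]

Derivation:
Per-block:
  B0 def {c,p,v} use ∅
  B1 def {v} use {v}
  B2 def {c,p} use {p}
  B3 def {p,v} use {c,v}
  B4 def {k,p} use ∅

Liveness:
  B0: in=∅ out={c,p,v}
  B1: in={p,v} out={p,v}
  B2: in={p,v} out={c,p,v}
  B3: in={c,v} out=∅
  B4: in=∅ out=∅

live-out(B1) = ["p", "v"]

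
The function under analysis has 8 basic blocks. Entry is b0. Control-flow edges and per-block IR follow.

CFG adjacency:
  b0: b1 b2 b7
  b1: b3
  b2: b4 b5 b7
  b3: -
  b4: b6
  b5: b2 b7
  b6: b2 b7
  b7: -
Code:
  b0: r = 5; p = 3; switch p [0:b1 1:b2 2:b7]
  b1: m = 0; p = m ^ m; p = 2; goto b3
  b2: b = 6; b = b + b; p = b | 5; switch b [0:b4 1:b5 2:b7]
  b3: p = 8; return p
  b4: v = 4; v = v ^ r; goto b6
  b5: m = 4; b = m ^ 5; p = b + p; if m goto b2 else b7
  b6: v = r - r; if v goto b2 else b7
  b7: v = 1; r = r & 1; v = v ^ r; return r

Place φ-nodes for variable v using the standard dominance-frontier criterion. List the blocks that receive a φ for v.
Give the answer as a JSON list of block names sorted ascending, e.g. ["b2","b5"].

Answer: ["b2", "b7"]

Analysis:
idom tree: b1←b0 b2←b0 b3←b1 b4←b2 b5←b2 b6←b4 b7←b0
Join-block Dom:
  b2: preds {b0,b5,b6}: {b0} ∩ {b0,b2,b5} ∩ {b0,b2,b4,b6} = {b0}; idom=b0
  b7: preds {b0,b2,b5,b6}: {b0} ∩ {b0,b2} ∩ {b0,b2,b5} ∩ {b0,b2,b4,b6} = {b0}; idom=b0

DF walk-up:
  join b2 pred b0: · stop@b0
  join b2 pred b5: b5→b2 stop@b0
  join b2 pred b6: b6→b4→b2 stop@b0
  join b7 pred b0: · stop@b0
  join b7 pred b2: b2 stop@b0
  join b7 pred b5: b5→b2 stop@b0
  join b7 pred b6: b6→b4→b2 stop@b0
  b0: DF=∅
  b1: DF=∅
  b2: DF={b2,b7}
  b3: DF=∅
  b4: DF={b2,b7}
  b5: DF={b2,b7}
  b6: DF={b2,b7}
  b7: DF=∅

φ for v: defs {b4,b6,b7}
  DF⁺ = {b2,b7}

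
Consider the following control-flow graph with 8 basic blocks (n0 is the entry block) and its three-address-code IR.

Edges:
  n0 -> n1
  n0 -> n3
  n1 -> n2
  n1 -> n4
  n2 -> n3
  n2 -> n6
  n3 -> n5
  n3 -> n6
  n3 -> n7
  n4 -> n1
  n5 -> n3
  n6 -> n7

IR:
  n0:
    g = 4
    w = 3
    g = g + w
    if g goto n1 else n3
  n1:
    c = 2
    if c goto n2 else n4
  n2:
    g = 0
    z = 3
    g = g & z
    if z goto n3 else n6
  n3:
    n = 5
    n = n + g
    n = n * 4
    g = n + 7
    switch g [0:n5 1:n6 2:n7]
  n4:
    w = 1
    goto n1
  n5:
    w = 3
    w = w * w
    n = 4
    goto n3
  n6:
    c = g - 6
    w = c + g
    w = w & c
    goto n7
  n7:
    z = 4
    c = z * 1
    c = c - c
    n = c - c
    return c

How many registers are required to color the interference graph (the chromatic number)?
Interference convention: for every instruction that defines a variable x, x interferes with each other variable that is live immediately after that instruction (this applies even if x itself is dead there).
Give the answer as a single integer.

Answer: 3

Analysis:
Per-block:
  n0: {g,w} / ∅
  n1: {c} / ∅
  n2: {g,z} / ∅
  n3: {g,n} / {g}
  n4: {w} / ∅
  n5: {n,w} / ∅
  n6: {c,w} / {g}
  n7: {c,n,z} / ∅

Backward fixpoint:
  n0: in=∅ out={g}
  n1: in=∅ out=∅
  n2: in=∅ out={g}
  n3: in={g} out={g}
  n4: in=∅ out=∅
  n5: in={g} out={g}
  n6: in={g} out=∅
  n7: in=∅ out=∅

Conflict graph:
  c↔{g,n,w}
  g↔{c,n,w,z}
  n↔{c,g}
  w↔{c,g}
  z↔{g}

Registers:
  lower bound: {c,g,n} mutually conflict ⇒ χ ≥ 3
  assign c→R1 g→R0 n→R2 w→R2 z→R1 — no edge inside a register ⇒ χ ≤ 3
  χ = 3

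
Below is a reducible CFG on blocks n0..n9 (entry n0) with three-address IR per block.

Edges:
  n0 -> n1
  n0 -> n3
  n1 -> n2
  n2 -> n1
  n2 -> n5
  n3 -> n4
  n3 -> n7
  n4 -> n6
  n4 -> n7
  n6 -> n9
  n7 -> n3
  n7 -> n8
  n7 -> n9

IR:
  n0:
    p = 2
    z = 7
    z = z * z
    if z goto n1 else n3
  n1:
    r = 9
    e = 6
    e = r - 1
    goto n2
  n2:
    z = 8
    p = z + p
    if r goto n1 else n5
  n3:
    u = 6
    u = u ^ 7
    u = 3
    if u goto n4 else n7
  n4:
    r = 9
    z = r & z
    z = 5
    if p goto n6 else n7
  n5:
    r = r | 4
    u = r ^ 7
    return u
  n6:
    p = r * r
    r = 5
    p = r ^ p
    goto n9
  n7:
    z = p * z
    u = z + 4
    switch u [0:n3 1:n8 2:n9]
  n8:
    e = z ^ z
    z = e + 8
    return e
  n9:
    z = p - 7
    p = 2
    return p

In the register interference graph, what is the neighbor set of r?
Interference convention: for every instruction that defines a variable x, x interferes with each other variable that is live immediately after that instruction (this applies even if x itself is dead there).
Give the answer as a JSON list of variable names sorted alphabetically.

Answer: ["e", "p", "z"]

Working:
def/use:
  n0: {p,z} / ∅
  n1: {e,r} / ∅
  n2: {p,z} / {p,r}
  n3: {u} / ∅
  n4: {r,z} / {p,z}
  n5: {r,u} / {r}
  n6: {p,r} / {r}
  n7: {u,z} / {p,z}
  n8: {e,z} / {z}
  n9: {p,z} / {p}

Liveness:
  live n0: ∅→{p,z}
  live n1: {p}→{p,r}
  live n2: {p,r}→{p,r}
  live n3: {p,z}→{p,z}
  live n4: {p,z}→{p,r,z}
  live n5: {r}→∅
  live n6: {r}→{p}
  live n7: {p,z}→{p,z}
  live n8: {z}→∅
  live n9: {p}→∅

Interfere edges:
  e↔{p,r,z}
  p↔{e,r,u,z}
  r↔{e,p,z}
  u↔{p,z}
  z↔{e,p,r,u}

N(r) = ["e", "p", "z"]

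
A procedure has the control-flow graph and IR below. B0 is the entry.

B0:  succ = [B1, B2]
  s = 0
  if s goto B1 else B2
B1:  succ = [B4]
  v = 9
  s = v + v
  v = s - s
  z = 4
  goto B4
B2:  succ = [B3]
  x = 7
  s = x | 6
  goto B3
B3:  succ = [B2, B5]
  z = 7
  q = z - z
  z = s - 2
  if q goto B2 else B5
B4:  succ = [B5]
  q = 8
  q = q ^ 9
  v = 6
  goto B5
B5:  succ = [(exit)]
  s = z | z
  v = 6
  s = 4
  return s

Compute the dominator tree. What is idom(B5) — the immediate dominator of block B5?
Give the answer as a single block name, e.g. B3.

Answer: B0

Working:
idom tree: B1←B0 B2←B0 B3←B2 B4←B1 B5←B0
Dom∩ at merges:
  B2: preds {B0,B3}: {B0} ∩ {B0,B2,B3} = {B0}; idom=B0
  B5: preds {B3,B4}: {B0,B2,B3} ∩ {B0,B1,B4} = {B0}; idom=B0

idom(B5) = B0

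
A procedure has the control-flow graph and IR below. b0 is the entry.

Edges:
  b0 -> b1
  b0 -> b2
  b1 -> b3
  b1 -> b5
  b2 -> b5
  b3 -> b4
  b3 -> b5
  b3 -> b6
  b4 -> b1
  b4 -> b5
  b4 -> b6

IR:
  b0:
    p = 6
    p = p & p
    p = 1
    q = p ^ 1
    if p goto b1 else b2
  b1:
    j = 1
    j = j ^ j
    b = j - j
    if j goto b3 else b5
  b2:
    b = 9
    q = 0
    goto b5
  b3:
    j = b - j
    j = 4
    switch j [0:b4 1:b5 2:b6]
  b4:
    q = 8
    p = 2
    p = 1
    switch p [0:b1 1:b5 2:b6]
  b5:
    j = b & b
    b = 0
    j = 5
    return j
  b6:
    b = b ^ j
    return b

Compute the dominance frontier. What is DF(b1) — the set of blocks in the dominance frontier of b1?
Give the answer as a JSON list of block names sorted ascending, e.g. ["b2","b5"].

idom tree: b1←b0 b2←b0 b3←b1 b4←b3 b5←b0 b6←b3
Join-block Dom:
  b1: preds {b0,b4}: {b0} ∩ {b0,b1,b3,b4} = {b0}; idom=b0
  b5: preds {b1,b2,b3,b4}: {b0,b1} ∩ {b0,b2} ∩ {b0,b1,b3} ∩ {b0,b1,b3,b4} = {b0}; idom=b0
  b6: preds {b3,b4}: {b0,b1,b3} ∩ {b0,b1,b3,b4} = {b0,b1,b3}; idom=b3

DF walk-up:
  join b1 pred b0: · stop@b0
  join b1 pred b4: b4→b3→b1 stop@b0
  join b5 pred b1: b1 stop@b0
  join b5 pred b2: b2 stop@b0
  join b5 pred b3: b3→b1 stop@b0
  join b5 pred b4: b4→b3→b1 stop@b0
  join b6 pred b3: · stop@b3
  join b6 pred b4: b4 stop@b3
  b0: DF=∅
  b1: DF={b1,b5}
  b2: DF={b5}
  b3: DF={b1,b5}
  b4: DF={b1,b5,b6}
  b5: DF=∅
  b6: DF=∅

DF(b1) = ["b1", "b5"]

Answer: ["b1", "b5"]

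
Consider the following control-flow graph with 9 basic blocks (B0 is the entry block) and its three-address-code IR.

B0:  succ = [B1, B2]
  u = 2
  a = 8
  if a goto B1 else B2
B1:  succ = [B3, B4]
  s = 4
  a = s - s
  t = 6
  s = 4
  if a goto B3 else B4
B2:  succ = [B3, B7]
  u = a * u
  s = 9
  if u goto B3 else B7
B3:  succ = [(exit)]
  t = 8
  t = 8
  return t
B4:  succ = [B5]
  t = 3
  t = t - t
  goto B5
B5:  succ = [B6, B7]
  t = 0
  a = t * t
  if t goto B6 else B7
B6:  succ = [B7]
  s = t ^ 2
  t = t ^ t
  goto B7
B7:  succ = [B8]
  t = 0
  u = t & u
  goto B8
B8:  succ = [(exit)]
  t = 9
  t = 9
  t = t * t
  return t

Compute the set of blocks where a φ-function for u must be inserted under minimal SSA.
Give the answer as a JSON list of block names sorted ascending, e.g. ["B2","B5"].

idom tree: B1←B0 B2←B0 B3←B0 B4←B1 B5←B4 B6←B5 B7←B0 B8←B7
Dom at joins:
  B3: preds {B1,B2}: {B0,B1} ∩ {B0,B2} = {B0}; idom=B0
  B7: preds {B2,B5,B6}: {B0,B2} ∩ {B0,B1,B4,B5} ∩ {B0,B1,B4,B5,B6} = {B0}; idom=B0

Frontier:
  join B3 pred B1: B1 stop@B0
  join B3 pred B2: B2 stop@B0
  join B7 pred B2: B2 stop@B0
  join B7 pred B5: B5→B4→B1 stop@B0
  join B7 pred B6: B6→B5→B4→B1 stop@B0
  DF(B0)=∅
  DF(B1)={B3,B7}
  DF(B2)={B3,B7}
  DF(B3)=∅
  DF(B4)={B7}
  DF(B5)={B7}
  DF(B6)={B7}
  DF(B7)=∅
  DF(B8)=∅

φ for u: defs {B0,B2,B7}
  DF⁺ = {B3,B7}

Answer: ["B3", "B7"]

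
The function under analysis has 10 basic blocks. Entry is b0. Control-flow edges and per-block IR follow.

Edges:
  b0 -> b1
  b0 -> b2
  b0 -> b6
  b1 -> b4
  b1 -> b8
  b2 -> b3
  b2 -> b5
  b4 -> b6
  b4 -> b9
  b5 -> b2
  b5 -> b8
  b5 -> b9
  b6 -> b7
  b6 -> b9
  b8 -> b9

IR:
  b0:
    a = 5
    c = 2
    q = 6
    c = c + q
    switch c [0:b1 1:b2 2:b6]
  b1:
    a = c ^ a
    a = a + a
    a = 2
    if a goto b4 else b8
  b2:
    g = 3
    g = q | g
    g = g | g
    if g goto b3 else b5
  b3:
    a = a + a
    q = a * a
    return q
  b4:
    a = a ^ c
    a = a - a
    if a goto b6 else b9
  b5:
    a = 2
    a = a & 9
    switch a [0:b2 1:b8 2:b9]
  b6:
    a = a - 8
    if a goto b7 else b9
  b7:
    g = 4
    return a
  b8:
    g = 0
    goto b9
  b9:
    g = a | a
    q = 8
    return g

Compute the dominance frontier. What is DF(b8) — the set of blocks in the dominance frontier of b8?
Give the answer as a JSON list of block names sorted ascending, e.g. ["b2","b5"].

Answer: ["b9"]

Working:
idom tree: b1←b0 b2←b0 b3←b2 b4←b1 b5←b2 b6←b0 b7←b6 b8←b0 b9←b0
Join-block Dom:
  b2: preds {b0,b5}: {b0} ∩ {b0,b2,b5} = {b0}; idom=b0
  b6: preds {b0,b4}: {b0} ∩ {b0,b1,b4} = {b0}; idom=b0
  b8: preds {b1,b5}: {b0,b1} ∩ {b0,b2,b5} = {b0}; idom=b0
  b9: preds {b4,b5,b6,b8}: {b0,b1,b4} ∩ {b0,b2,b5} ∩ {b0,b6} ∩ {b0,b8} = {b0}; idom=b0

Frontier:
  join b2 pred b0: · stop@b0
  join b2 pred b5: b5→b2 stop@b0
  join b6 pred b0: · stop@b0
  join b6 pred b4: b4→b1 stop@b0
  join b8 pred b1: b1 stop@b0
  join b8 pred b5: b5→b2 stop@b0
  join b9 pred b4: b4→b1 stop@b0
  join b9 pred b5: b5→b2 stop@b0
  join b9 pred b6: b6 stop@b0
  join b9 pred b8: b8 stop@b0
  DF(b0)=∅
  DF(b1)={b6,b8,b9}
  DF(b2)={b2,b8,b9}
  DF(b3)=∅
  DF(b4)={b6,b9}
  DF(b5)={b2,b8,b9}
  DF(b6)={b9}
  DF(b7)=∅
  DF(b8)={b9}
  DF(b9)=∅

DF(b8) = ["b9"]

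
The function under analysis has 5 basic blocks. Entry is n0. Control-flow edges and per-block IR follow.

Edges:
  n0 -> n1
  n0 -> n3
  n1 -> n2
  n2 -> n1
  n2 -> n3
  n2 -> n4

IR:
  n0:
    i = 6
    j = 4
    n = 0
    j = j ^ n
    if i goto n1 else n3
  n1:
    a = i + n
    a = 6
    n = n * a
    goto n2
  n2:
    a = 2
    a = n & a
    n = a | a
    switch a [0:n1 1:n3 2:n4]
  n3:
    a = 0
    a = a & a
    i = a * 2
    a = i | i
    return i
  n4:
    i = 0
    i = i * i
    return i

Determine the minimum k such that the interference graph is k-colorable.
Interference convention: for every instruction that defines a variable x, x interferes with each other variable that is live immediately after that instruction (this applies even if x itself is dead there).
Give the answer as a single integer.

def/use:
  n0: {i,j,n} / ∅
  n1: {a,n} / {i,n}
  n2: {a,n} / {n}
  n3: {a,i} / ∅
  n4: {i} / ∅

Backward fixpoint:
  n0 li=∅ lo={i,n}
  n1 li={i,n} lo={i,n}
  n2 li={i,n} lo={i,n}
  n3 li=∅ lo=∅
  n4 li=∅ lo=∅

Interference:
  a — {i,n}
  i — {a,j,n}
  j — {i,n}
  n — {a,i,j}

Chromatic number:
  {a,i,n} pairwise interfere (3-clique) ⇒ χ ≥ 3
  assign a→R2 i→R0 j→R2 n→R1 — no edge inside a register ⇒ χ ≤ 3
  χ = 3

Answer: 3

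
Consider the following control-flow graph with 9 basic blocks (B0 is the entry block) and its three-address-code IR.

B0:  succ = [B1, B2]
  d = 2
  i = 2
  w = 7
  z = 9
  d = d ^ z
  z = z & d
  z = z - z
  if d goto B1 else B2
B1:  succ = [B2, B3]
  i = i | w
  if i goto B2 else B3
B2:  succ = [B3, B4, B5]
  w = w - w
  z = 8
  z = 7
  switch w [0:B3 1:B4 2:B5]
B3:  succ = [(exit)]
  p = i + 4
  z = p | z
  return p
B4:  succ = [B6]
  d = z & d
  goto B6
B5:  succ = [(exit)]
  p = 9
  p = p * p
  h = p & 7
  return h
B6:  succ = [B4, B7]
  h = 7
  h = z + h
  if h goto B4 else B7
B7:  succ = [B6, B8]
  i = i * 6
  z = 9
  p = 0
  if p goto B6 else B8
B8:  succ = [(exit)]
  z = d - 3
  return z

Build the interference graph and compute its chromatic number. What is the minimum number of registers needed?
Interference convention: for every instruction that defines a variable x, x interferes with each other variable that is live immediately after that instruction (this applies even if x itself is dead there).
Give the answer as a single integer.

Answer: 4

Derivation:
Per-block:
  B0: def={d,i,w,z} ue=∅
  B1: def={i} ue={i,w}
  B2: def={w,z} ue={w}
  B3: def={p,z} ue={i,z}
  B4: def={d} ue={d,z}
  B5: def={h,p} ue=∅
  B6: def={h} ue={z}
  B7: def={i,p,z} ue={i}
  B8: def={z} ue={d}

Backward fixpoint:
  B0: in=∅ out={d,i,w,z}
  B1: in={d,i,w,z} out={d,i,w,z}
  B2: in={d,i,w} out={d,i,z}
  B3: in={i,z} out=∅
  B4: in={d,i,z} out={d,i,z}
  B5: in=∅ out=∅
  B6: in={d,i,z} out={d,i,z}
  B7: in={d,i} out={d,i,z}
  B8: in={d} out=∅

Conflict graph:
  d↔{h,i,p,w,z}
  h↔{d,i,z}
  i↔{d,h,p,w,z}
  p↔{d,i,z}
  w↔{d,i,z}
  z↔{d,h,i,p,w}

Registers:
  clique {d,h,i,z} ⇒ need ≥ 4
  assign d→R0 h→R3 i→R1 p→R3 w→R3 z→R2 — no edge inside a register ⇒ χ ≤ 4
  χ = 4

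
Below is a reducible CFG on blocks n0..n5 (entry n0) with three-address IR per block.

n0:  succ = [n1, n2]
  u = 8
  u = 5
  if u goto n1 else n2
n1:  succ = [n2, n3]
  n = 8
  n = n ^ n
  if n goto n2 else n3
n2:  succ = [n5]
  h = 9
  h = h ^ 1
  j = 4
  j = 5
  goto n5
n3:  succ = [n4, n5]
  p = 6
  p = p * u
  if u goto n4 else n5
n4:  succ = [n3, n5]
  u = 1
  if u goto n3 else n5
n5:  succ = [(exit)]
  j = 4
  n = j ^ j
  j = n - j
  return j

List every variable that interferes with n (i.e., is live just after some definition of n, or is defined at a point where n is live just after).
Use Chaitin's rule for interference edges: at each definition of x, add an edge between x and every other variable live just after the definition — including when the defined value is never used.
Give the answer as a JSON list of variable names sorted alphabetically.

Answer: ["j", "u"]

Working:
def/use:
  n0: {u} / ∅
  n1: {n} / ∅
  n2: {h,j} / ∅
  n3: {p} / {u}
  n4: {u} / ∅
  n5: {j,n} / ∅

Live sets:
  n0 li=∅ lo={u}
  n1 li={u} lo={u}
  n2 li=∅ lo=∅
  n3 li={u} lo=∅
  n4 li=∅ lo={u}
  n5 li=∅ lo=∅

Interfere edges:
  h — ∅
  j — {n}
  n — {j,u}
  p — {u}
  u — {n,p}

N(n) = ["j", "u"]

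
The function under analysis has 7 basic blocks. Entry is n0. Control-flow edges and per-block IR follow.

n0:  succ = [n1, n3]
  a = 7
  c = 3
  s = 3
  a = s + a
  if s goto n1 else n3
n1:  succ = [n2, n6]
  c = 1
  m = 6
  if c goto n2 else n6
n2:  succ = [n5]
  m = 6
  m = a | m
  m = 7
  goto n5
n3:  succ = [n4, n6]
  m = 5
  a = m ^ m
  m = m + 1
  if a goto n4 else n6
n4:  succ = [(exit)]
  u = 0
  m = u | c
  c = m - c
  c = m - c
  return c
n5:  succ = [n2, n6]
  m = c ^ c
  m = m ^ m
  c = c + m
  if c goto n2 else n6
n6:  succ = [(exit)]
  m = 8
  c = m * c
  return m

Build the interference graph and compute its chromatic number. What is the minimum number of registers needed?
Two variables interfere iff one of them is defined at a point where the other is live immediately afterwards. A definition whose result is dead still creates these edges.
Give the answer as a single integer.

Block summaries:
  n0: {a,c,s} / ∅
  n1: {c,m} / ∅
  n2: {m} / {a}
  n3: {a,m} / ∅
  n4: {c,m,u} / {c}
  n5: {c,m} / {c}
  n6: {c,m} / {c}

Live sets:
  n0 li=∅ lo={a,c}
  n1 li={a} lo={a,c}
  n2 li={a,c} lo={a,c}
  n3 li={c} lo={c}
  n4 li={c} lo=∅
  n5 li={a,c} lo={a,c}
  n6 li={c} lo=∅

Interference:
  a — {c,m,s}
  c — {a,m,s,u}
  m — {a,c}
  s — {a,c}
  u — {c}

Chromatic number:
  lower bound: {a,c,m} mutually conflict ⇒ χ ≥ 3
  assign a→c1 c→c0 m→c2 s→c2 u→c1 — no edge inside a register ⇒ χ ≤ 3
  χ = 3

Answer: 3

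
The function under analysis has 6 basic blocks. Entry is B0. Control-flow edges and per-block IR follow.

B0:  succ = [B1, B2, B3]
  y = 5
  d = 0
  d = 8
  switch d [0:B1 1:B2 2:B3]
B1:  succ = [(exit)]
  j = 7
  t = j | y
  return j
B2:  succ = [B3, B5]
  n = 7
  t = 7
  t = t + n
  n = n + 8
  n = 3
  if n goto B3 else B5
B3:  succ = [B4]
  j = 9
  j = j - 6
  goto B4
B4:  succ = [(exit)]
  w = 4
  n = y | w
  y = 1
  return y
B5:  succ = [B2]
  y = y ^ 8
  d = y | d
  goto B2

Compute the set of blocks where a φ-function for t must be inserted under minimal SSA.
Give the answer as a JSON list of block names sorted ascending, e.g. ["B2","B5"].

Answer: ["B2", "B3"]

Working:
idom tree: B1←B0 B2←B0 B3←B0 B4←B3 B5←B2
Dom at joins:
  B2: preds {B0,B5}: {B0} ∩ {B0,B2,B5} = {B0}; idom=B0
  B3: preds {B0,B2}: {B0} ∩ {B0,B2} = {B0}; idom=B0

DF derivation:
  B2←B0: walk · to B0
  B2←B5: walk B5→B2 to B0
  B3←B0: walk · to B0
  B3←B2: walk B2 to B0
  DF(B0)=∅
  DF(B1)=∅
  DF(B2)={B2,B3}
  DF(B3)=∅
  DF(B4)=∅
  DF(B5)={B2}

φ for t: defs {B1,B2}
  DF⁺ = {B2,B3}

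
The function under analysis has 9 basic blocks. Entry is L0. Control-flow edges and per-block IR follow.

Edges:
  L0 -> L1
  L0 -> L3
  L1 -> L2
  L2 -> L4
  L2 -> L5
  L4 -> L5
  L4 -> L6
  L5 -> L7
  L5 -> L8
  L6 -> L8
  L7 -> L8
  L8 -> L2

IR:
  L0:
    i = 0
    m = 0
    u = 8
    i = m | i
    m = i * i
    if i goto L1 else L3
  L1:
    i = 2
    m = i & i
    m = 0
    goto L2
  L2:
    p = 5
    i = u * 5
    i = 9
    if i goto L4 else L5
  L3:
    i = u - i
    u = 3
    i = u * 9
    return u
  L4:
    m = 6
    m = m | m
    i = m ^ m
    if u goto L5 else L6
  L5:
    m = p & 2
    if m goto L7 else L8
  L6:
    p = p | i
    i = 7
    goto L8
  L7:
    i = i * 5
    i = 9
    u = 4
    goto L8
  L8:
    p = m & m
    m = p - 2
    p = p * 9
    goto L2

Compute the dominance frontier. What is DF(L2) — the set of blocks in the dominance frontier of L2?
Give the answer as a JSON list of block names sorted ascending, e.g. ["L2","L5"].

idom tree: L1←L0 L2←L1 L3←L0 L4←L2 L5←L2 L6←L4 L7←L5 L8←L2
Dom∩ at merges:
  L2: preds {L1,L8}: {L0,L1} ∩ {L0,L1,L2,L8} = {L0,L1}; idom=L1
  L5: preds {L2,L4}: {L0,L1,L2} ∩ {L0,L1,L2,L4} = {L0,L1,L2}; idom=L2
  L8: preds {L5,L6,L7}: {L0,L1,L2,L5} ∩ {L0,L1,L2,L4,L6} ∩ {L0,L1,L2,L5,L7} = {L0,L1,L2}; idom=L2

DF walk-up:
  L2←L1: walk · to L1
  L2←L8: walk L8→L2 to L1
  L5←L2: walk · to L2
  L5←L4: walk L4 to L2
  L8←L5: walk L5 to L2
  L8←L6: walk L6→L4 to L2
  L8←L7: walk L7→L5 to L2
  DF(L0)=∅
  DF(L1)=∅
  DF(L2)={L2}
  DF(L3)=∅
  DF(L4)={L5,L8}
  DF(L5)={L8}
  DF(L6)={L8}
  DF(L7)={L8}
  DF(L8)={L2}

DF(L2) = ["L2"]

Answer: ["L2"]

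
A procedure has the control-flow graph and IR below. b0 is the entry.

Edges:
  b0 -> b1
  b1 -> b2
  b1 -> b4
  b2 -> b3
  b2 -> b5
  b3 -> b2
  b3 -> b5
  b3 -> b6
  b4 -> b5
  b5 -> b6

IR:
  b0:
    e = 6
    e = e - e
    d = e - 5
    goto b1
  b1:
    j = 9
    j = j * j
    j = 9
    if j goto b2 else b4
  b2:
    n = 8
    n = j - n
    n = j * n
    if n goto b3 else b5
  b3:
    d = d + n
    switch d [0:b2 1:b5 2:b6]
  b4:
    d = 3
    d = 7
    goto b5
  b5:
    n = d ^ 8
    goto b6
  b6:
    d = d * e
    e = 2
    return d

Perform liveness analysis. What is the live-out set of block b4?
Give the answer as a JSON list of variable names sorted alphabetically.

Per-block:
  b0 def {d,e} use ∅
  b1 def {j} use ∅
  b2 def {n} use {j}
  b3 def {d} use {d,n}
  b4 def {d} use ∅
  b5 def {n} use {d}
  b6 def {d,e} use {d,e}

Live sets:
  b0: in=∅ out={d,e}
  b1: in={d,e} out={d,e,j}
  b2: in={d,e,j} out={d,e,j,n}
  b3: in={d,e,j,n} out={d,e,j}
  b4: in={e} out={d,e}
  b5: in={d,e} out={d,e}
  b6: in={d,e} out=∅

live-out(b4) = ["d", "e"]

Answer: ["d", "e"]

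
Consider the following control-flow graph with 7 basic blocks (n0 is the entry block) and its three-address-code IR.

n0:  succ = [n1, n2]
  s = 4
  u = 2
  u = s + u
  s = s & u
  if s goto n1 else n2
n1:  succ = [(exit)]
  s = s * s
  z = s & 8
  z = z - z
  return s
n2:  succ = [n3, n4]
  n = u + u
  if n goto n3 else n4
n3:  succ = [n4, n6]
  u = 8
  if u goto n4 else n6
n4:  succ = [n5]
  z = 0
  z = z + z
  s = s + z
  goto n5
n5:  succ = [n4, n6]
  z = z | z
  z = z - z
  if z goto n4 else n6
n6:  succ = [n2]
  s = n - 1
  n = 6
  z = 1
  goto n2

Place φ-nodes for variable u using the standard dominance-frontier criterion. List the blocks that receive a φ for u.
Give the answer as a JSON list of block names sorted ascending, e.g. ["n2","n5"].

Answer: ["n2", "n4", "n6"]

Derivation:
idom tree: n1←n0 n2←n0 n3←n2 n4←n2 n5←n4 n6←n2
Join-block Dom:
  n2: preds {n0,n6}: {n0} ∩ {n0,n2,n6} = {n0}; idom=n0
  n4: preds {n2,n3,n5}: {n0,n2} ∩ {n0,n2,n3} ∩ {n0,n2,n4,n5} = {n0,n2}; idom=n2
  n6: preds {n3,n5}: {n0,n2,n3} ∩ {n0,n2,n4,n5} = {n0,n2}; idom=n2

DF derivation:
  join n2 pred n0: · stop@n0
  join n2 pred n6: n6→n2 stop@n0
  join n4 pred n2: · stop@n2
  join n4 pred n3: n3 stop@n2
  join n4 pred n5: n5→n4 stop@n2
  join n6 pred n3: n3 stop@n2
  join n6 pred n5: n5→n4 stop@n2
  n0: DF=∅
  n1: DF=∅
  n2: DF={n2}
  n3: DF={n4,n6}
  n4: DF={n4,n6}
  n5: DF={n4,n6}
  n6: DF={n2}

φ for u: defs {n0,n3}
  DF⁺ = {n2,n4,n6}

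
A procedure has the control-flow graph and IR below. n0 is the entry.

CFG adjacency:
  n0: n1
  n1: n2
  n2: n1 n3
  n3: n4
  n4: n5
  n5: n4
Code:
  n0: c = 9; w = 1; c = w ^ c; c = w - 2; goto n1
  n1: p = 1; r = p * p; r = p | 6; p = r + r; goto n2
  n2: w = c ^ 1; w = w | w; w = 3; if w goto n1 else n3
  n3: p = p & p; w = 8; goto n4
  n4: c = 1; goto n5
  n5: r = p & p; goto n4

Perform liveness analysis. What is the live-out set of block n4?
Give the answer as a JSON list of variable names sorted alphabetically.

Answer: ["p"]

Analysis:
Per-block:
  n0 def {c,w} use ∅
  n1 def {p,r} use ∅
  n2 def {w} use {c}
  n3 def {p,w} use {p}
  n4 def {c} use ∅
  n5 def {r} use {p}

Backward fixpoint:
  n0 li=∅ lo={c}
  n1 li={c} lo={c,p}
  n2 li={c,p} lo={c,p}
  n3 li={p} lo={p}
  n4 li={p} lo={p}
  n5 li={p} lo={p}

live-out(n4) = ["p"]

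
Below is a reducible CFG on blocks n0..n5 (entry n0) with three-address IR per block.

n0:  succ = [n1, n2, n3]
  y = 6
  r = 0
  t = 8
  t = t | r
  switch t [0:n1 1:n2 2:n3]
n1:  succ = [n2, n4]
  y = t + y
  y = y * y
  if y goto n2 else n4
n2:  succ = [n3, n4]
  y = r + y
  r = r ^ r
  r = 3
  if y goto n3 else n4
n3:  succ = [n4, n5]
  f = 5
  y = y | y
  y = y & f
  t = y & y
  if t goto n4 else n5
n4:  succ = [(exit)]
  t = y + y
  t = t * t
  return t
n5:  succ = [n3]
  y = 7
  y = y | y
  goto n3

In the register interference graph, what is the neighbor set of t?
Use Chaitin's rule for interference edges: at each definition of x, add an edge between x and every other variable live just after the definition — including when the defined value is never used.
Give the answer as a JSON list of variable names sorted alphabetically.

def/use:
  n0 def {r,t,y} use ∅
  n1 def {y} use {t,y}
  n2 def {r,y} use {r,y}
  n3 def {f,t,y} use {y}
  n4 def {t} use {y}
  n5 def {y} use ∅

Backward fixpoint:
  live n0: ∅→{r,t,y}
  live n1: {r,t,y}→{r,y}
  live n2: {r,y}→{y}
  live n3: {y}→{y}
  live n4: {y}→∅
  live n5: ∅→{y}

Interference:
  f↔{y}
  r↔{t,y}
  t↔{r,y}
  y↔{f,r,t}

N(t) = ["r", "y"]

Answer: ["r", "y"]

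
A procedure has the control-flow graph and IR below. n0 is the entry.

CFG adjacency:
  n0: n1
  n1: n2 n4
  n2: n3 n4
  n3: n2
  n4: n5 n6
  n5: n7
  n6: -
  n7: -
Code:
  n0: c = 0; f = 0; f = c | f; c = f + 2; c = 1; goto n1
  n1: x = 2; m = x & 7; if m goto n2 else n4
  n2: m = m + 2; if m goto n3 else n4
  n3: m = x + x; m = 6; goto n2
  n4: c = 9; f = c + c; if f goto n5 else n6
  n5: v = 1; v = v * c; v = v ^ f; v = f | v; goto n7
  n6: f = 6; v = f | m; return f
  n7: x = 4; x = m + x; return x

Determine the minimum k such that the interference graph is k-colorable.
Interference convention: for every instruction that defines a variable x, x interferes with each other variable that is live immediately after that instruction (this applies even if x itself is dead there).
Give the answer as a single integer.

Block summaries:
  n0 def {c,f} use ∅
  n1 def {m,x} use ∅
  n2 def {m} use {m}
  n3 def {m} use {x}
  n4 def {c,f} use ∅
  n5 def {v} use {c,f}
  n6 def {f,v} use {m}
  n7 def {x} use {m}

Live sets:
  n0: in=∅ out=∅
  n1: in=∅ out={m,x}
  n2: in={m,x} out={m,x}
  n3: in={x} out={m,x}
  n4: in={m} out={c,f,m}
  n5: in={c,f,m} out={m}
  n6: in={m} out=∅
  n7: in={m} out=∅

Interference:
  c↔{f,m,v}
  f↔{c,m,v}
  m↔{c,f,v,x}
  v↔{c,f,m}
  x↔{m}

Colouring:
  clique {c,f,m,v} ⇒ need ≥ 4
  assign c→r1 f→r2 m→r0 v→r3 x→r1 — no edge inside a register ⇒ χ ≤ 4
  χ = 4

Answer: 4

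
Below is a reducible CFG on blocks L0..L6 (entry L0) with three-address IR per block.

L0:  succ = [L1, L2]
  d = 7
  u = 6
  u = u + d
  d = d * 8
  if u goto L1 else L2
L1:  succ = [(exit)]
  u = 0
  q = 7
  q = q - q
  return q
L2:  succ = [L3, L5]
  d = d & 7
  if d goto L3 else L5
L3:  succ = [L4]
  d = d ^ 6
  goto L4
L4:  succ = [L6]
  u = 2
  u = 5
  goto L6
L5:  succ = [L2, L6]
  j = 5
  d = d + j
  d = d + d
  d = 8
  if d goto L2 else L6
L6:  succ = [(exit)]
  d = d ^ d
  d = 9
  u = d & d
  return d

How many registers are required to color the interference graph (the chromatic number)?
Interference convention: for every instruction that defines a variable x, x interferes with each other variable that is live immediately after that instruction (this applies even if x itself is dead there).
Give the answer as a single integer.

Per-block:
  L0 def {d,u} use ∅
  L1 def {q,u} use ∅
  L2 def {d} use {d}
  L3 def {d} use {d}
  L4 def {u} use ∅
  L5 def {d,j} use {d}
  L6 def {d,u} use {d}

Backward fixpoint:
  L0: in=∅ out={d}
  L1: in=∅ out=∅
  L2: in={d} out={d}
  L3: in={d} out={d}
  L4: in={d} out={d}
  L5: in={d} out={d}
  L6: in={d} out=∅

Interfere edges:
  d↔{j,u}
  j↔{d}
  q↔∅
  u↔{d}

Colouring:
  {d,j} pairwise interfere (2-clique) ⇒ χ ≥ 2
  2-colouring: c0={d,q}  c1={j,u}
  χ = 2

Answer: 2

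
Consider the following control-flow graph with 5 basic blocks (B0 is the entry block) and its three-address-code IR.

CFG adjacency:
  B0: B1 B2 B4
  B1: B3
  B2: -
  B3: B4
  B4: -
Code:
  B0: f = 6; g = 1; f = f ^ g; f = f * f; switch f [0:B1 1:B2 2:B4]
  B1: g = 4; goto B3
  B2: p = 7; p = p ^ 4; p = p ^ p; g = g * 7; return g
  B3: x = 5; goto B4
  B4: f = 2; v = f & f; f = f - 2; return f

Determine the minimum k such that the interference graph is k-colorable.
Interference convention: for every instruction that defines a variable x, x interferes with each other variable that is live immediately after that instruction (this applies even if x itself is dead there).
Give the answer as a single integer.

Answer: 2

Derivation:
Block summaries:
  B0: def={f,g} ue=∅
  B1: def={g} ue=∅
  B2: def={g,p} ue={g}
  B3: def={x} ue=∅
  B4: def={f,v} ue=∅

Backward fixpoint:
  B0: in=∅ out={g}
  B1: in=∅ out=∅
  B2: in={g} out=∅
  B3: in=∅ out=∅
  B4: in=∅ out=∅

Interference:
  f↔{g,v}
  g↔{f,p}
  p↔{g}
  v↔{f}
  x↔∅

Registers:
  clique {f,g} ⇒ need ≥ 2
  2-colouring: c0={f,p,x}  c1={g,v}
  χ = 2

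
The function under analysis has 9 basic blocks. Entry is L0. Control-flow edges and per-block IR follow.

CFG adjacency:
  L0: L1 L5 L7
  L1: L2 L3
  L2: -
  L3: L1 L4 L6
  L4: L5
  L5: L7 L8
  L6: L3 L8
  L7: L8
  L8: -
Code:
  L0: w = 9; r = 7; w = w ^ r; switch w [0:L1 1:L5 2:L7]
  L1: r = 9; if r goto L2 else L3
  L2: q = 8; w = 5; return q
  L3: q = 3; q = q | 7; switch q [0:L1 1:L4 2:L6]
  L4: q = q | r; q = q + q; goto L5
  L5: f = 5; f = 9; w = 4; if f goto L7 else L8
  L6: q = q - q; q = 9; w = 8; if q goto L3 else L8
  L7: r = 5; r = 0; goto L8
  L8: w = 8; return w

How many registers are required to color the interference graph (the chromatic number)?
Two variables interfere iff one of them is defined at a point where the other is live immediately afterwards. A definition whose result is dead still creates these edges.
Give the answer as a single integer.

Answer: 3

Working:
def/use:
  L0 def {r,w} use ∅
  L1 def {r} use ∅
  L2 def {q,w} use ∅
  L3 def {q} use ∅
  L4 def {q} use {q,r}
  L5 def {f,w} use ∅
  L6 def {q,w} use {q}
  L7 def {r} use ∅
  L8 def {w} use ∅

Backward fixpoint:
  live L0: ∅→∅
  live L1: ∅→{r}
  live L2: ∅→∅
  live L3: {r}→{q,r}
  live L4: {q,r}→∅
  live L5: ∅→∅
  live L6: {q,r}→{r}
  live L7: ∅→∅
  live L8: ∅→∅

Interference:
  f — {w}
  q — {r,w}
  r — {q,w}
  w — {f,q,r}

Colouring:
  lower bound: {q,r,w} mutually conflict ⇒ χ ≥ 3
  3-colouring: c0={w}  c1={f,q}  c2={r}
  χ = 3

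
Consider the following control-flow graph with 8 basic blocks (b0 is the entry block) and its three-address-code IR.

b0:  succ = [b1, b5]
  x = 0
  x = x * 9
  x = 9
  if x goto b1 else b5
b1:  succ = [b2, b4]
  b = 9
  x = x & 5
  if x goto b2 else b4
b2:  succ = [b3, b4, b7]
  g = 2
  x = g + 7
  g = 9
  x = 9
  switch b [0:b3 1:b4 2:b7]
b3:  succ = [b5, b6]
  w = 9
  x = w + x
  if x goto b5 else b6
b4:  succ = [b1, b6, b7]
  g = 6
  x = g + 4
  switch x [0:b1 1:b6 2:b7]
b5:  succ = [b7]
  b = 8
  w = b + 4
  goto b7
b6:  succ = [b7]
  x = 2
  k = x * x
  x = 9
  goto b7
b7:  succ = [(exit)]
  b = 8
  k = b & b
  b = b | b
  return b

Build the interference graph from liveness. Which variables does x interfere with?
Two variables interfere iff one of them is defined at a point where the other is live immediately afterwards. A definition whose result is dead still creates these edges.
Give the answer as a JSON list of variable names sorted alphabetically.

Answer: ["b", "w"]

Analysis:
Per-block:
  b0: {x} / ∅
  b1: {b,x} / {x}
  b2: {g,x} / {b}
  b3: {w,x} / {x}
  b4: {g,x} / ∅
  b5: {b,w} / ∅
  b6: {k,x} / ∅
  b7: {b,k} / ∅

Backward fixpoint:
  b0 li=∅ lo={x}
  b1 li={x} lo={b}
  b2 li={b} lo={x}
  b3 li={x} lo=∅
  b4 li=∅ lo={x}
  b5 li=∅ lo=∅
  b6 li=∅ lo=∅
  b7 li=∅ lo=∅

Conflict graph:
  b: {g,k,x}
  g: {b}
  k: {b}
  w: {x}
  x: {b,w}

N(x) = ["b", "w"]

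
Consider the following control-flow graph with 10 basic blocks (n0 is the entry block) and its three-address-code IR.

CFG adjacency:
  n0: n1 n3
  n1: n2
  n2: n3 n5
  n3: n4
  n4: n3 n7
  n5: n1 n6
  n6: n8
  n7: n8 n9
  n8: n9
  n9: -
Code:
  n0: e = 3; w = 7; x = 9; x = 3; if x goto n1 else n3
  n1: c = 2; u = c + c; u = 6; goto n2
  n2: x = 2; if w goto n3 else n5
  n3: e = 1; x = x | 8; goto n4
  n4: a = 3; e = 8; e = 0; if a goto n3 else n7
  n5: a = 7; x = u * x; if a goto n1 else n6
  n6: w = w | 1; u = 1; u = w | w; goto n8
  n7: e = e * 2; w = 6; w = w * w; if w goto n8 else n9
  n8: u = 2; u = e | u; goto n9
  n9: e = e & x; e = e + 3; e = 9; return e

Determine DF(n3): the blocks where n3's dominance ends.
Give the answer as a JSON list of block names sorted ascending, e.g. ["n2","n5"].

Answer: ["n3", "n8", "n9"]

Analysis:
idom tree: n1←n0 n2←n1 n3←n0 n4←n3 n5←n2 n6←n5 n7←n4 n8←n0 n9←n0
Join-block Dom:
  n1: preds {n0,n5}: {n0} ∩ {n0,n1,n2,n5} = {n0}; idom=n0
  n3: preds {n0,n2,n4}: {n0} ∩ {n0,n1,n2} ∩ {n0,n3,n4} = {n0}; idom=n0
  n8: preds {n6,n7}: {n0,n1,n2,n5,n6} ∩ {n0,n3,n4,n7} = {n0}; idom=n0
  n9: preds {n7,n8}: {n0,n3,n4,n7} ∩ {n0,n8} = {n0}; idom=n0

DF derivation:
  n1←n0: walk · to n0
  n1←n5: walk n5→n2→n1 to n0
  n3←n0: walk · to n0
  n3←n2: walk n2→n1 to n0
  n3←n4: walk n4→n3 to n0
  n8←n6: walk n6→n5→n2→n1 to n0
  n8←n7: walk n7→n4→n3 to n0
  n9←n7: walk n7→n4→n3 to n0
  n9←n8: walk n8 to n0
  n0: DF=∅
  n1: DF={n1,n3,n8}
  n2: DF={n1,n3,n8}
  n3: DF={n3,n8,n9}
  n4: DF={n3,n8,n9}
  n5: DF={n1,n8}
  n6: DF={n8}
  n7: DF={n8,n9}
  n8: DF={n9}
  n9: DF=∅

DF(n3) = ["n3", "n8", "n9"]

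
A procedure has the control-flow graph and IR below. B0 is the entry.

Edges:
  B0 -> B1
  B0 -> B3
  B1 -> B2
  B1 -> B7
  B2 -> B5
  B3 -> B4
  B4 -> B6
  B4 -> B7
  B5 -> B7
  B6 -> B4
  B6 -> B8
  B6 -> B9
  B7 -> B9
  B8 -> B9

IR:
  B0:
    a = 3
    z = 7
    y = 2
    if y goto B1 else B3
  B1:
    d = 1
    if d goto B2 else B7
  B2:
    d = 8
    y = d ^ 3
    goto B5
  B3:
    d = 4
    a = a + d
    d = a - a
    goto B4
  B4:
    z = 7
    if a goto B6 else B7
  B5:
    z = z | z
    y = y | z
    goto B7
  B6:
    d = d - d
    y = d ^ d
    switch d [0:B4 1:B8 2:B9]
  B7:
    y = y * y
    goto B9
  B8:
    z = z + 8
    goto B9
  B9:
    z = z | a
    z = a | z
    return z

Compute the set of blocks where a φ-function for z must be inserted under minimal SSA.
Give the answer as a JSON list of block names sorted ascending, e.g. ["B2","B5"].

idom tree: B1←B0 B2←B1 B3←B0 B4←B3 B5←B2 B6←B4 B7←B0 B8←B6 B9←B0
Join-block Dom:
  B4: preds {B3,B6}: {B0,B3} ∩ {B0,B3,B4,B6} = {B0,B3}; idom=B3
  B7: preds {B1,B4,B5}: {B0,B1} ∩ {B0,B3,B4} ∩ {B0,B1,B2,B5} = {B0}; idom=B0
  B9: preds {B6,B7,B8}: {B0,B3,B4,B6} ∩ {B0,B7} ∩ {B0,B3,B4,B6,B8} = {B0}; idom=B0

DF derivation:
  join B4 pred B3: · stop@B3
  join B4 pred B6: B6→B4 stop@B3
  join B7 pred B1: B1 stop@B0
  join B7 pred B4: B4→B3 stop@B0
  join B7 pred B5: B5→B2→B1 stop@B0
  join B9 pred B6: B6→B4→B3 stop@B0
  join B9 pred B7: B7 stop@B0
  join B9 pred B8: B8→B6→B4→B3 stop@B0
  DF(B0)=∅
  DF(B1)={B7}
  DF(B2)={B7}
  DF(B3)={B7,B9}
  DF(B4)={B4,B7,B9}
  DF(B5)={B7}
  DF(B6)={B4,B9}
  DF(B7)={B9}
  DF(B8)={B9}
  DF(B9)=∅

φ for z: defs {B0,B4,B5,B8,B9}
  DF⁺ = {B4,B7,B9}

Answer: ["B4", "B7", "B9"]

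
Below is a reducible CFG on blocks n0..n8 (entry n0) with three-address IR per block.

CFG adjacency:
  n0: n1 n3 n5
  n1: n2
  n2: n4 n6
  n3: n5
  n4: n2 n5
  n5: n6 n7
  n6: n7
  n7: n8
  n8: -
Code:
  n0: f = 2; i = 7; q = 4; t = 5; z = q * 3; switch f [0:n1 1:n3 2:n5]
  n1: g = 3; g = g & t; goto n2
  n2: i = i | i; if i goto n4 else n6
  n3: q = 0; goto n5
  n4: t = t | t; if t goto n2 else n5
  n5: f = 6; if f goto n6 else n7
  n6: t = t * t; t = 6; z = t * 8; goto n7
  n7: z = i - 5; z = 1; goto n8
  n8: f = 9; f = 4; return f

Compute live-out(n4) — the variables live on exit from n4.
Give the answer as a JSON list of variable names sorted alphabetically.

def/use:
  n0 def {f,i,q,t,z} use ∅
  n1 def {g} use {t}
  n2 def {i} use {i}
  n3 def {q} use ∅
  n4 def {t} use {t}
  n5 def {f} use ∅
  n6 def {t,z} use {t}
  n7 def {z} use {i}
  n8 def {f} use ∅

Backward fixpoint:
  n0: in=∅ out={i,t}
  n1: in={i,t} out={i,t}
  n2: in={i,t} out={i,t}
  n3: in={i,t} out={i,t}
  n4: in={i,t} out={i,t}
  n5: in={i,t} out={i,t}
  n6: in={i,t} out={i}
  n7: in={i} out=∅
  n8: in=∅ out=∅

live-out(n4) = ["i", "t"]

Answer: ["i", "t"]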